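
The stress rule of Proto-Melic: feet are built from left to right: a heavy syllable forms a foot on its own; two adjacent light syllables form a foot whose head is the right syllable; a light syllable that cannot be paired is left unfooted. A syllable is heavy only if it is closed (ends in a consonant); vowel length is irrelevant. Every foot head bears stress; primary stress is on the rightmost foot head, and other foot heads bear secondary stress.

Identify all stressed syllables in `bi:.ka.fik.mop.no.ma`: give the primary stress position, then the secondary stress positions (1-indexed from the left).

Weights: 1 bi: L, 2 ka L, 3 fik H, 4 mop H, 5 no L, 6 ma L.
Parse left to right (heavy = foot alone; LL = one foot; stranded L unfooted): (bi:.ˈka) (ˈfik) (ˈmop) (no.ˈma).
Foot heads: 2, 3, 4, 6.
Primary stress on the rightmost head = syllable 6.
Secondary stress on 2, 3, 4: bi:.ˌka.ˌfik.ˌmop.no.ˈma.

primary 6, secondary 2, 3, 4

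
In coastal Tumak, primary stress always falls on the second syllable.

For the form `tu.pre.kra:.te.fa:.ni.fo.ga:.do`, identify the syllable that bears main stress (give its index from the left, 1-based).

The word has 9 syllables; the second syllable is syllable 2 (pre).
Primary stress: syllable 2 → tu.ˈpre.kra:.te.fa:.ni.fo.ga:.do.

2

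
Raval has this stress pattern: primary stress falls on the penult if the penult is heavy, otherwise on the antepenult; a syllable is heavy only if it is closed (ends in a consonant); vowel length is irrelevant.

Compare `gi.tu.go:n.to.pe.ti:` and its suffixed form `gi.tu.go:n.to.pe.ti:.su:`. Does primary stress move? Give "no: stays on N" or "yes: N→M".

yes: 4→5

Base `gi.tu.go:n.to.pe.ti:` (6 syllables):
  Weights: 4 to L, 5 pe L, 6 ti: L.
  The penult (syllable 5, pe) is light, so stress falls on the antepenult (syllable 4, to).
  → primary stress on syllable 4.
Suffixed `gi.tu.go:n.to.pe.ti:.su:` (7 syllables):
  Weights: 5 pe L, 6 ti: L, 7 su: L.
  The penult (syllable 6, ti:) is light, so stress falls on the antepenult (syllable 5, pe).
  → primary stress on syllable 5.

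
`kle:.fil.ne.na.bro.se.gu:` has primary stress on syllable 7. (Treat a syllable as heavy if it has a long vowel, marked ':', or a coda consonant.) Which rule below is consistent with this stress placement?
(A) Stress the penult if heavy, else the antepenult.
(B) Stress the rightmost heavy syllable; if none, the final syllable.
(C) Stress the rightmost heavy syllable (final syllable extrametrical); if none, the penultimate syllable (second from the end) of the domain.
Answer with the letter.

Rule A → syllable 5 (observed: 7).
Rule B → syllable 7 ✓.
Rule C → syllable 2 (observed: 7).

B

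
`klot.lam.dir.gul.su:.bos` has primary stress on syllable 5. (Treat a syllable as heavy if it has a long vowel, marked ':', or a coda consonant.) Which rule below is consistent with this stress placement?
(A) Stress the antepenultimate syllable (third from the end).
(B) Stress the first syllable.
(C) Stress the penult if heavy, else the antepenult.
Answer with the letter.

Rule A → syllable 4 (observed: 5).
Rule B → syllable 1 (observed: 5).
Rule C → syllable 5 ✓.

C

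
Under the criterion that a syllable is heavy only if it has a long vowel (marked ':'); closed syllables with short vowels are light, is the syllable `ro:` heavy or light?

heavy

`ro:`: long vowel, open (no coda). Long vowel → heavy.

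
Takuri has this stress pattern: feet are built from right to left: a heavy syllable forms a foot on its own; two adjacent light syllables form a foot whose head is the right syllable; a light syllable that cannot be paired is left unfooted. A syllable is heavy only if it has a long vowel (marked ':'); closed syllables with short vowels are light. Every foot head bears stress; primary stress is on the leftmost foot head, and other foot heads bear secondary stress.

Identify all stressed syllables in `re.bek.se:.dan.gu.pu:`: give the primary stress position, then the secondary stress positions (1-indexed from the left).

Weights: 1 re L, 2 bek L, 3 se: H, 4 dan L, 5 gu L, 6 pu: H.
Parse right to left (heavy = foot alone; LL = one foot; stranded L unfooted): (re.ˈbek) (ˈse:) (dan.ˈgu) (ˈpu:).
Foot heads: 2, 3, 5, 6.
Primary stress on the leftmost head = syllable 2.
Secondary stress on 3, 5, 6: re.ˈbek.ˌse:.dan.ˌgu.ˌpu:.

primary 2, secondary 3, 5, 6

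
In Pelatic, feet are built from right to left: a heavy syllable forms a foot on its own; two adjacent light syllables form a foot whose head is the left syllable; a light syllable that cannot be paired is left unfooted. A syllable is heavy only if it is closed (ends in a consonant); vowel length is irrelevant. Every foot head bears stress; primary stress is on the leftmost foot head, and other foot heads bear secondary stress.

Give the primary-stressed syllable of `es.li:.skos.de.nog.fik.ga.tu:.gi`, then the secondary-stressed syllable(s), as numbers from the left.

Weights: 1 es H, 2 li: L, 3 skos H, 4 de L, 5 nog H, 6 fik H, 7 ga L, 8 tu: L, 9 gi L.
Parse right to left (heavy = foot alone; LL = one foot; stranded L unfooted): (ˈes) li: (ˈskos) de (ˈnog) (ˈfik) ga (ˈtu:.gi).
Foot heads: 1, 3, 5, 6, 8.
Primary stress on the leftmost head = syllable 1.
Secondary stress on 3, 5, 6, 8: ˈes.li:.ˌskos.de.ˌnog.ˌfik.ga.ˌtu:.gi.

primary 1, secondary 3, 5, 6, 8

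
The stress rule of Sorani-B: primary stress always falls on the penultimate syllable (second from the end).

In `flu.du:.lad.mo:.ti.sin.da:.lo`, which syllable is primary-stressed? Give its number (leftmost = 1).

The word has 8 syllables; the penultimate syllable (second from the end) is syllable 7 (da:).
Primary stress: syllable 7 → flu.du:.lad.mo:.ti.sin.ˈda:.lo.

7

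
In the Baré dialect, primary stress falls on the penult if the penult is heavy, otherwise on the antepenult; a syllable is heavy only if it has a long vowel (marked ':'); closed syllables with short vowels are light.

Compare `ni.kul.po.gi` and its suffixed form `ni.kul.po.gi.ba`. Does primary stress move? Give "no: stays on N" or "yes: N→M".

Base `ni.kul.po.gi` (4 syllables):
  Weights: 2 kul L, 3 po L, 4 gi L.
  The penult (syllable 3, po) is light, so stress falls on the antepenult (syllable 2, kul).
  → primary stress on syllable 2.
Suffixed `ni.kul.po.gi.ba` (5 syllables):
  Weights: 3 po L, 4 gi L, 5 ba L.
  The penult (syllable 4, gi) is light, so stress falls on the antepenult (syllable 3, po).
  → primary stress on syllable 3.

yes: 2→3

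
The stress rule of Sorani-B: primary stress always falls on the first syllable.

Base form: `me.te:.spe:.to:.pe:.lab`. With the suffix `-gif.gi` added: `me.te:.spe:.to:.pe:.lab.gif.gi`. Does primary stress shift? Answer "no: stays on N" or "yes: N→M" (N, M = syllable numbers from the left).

Base `me.te:.spe:.to:.pe:.lab` (6 syllables):
  The word has 6 syllables; the first syllable is syllable 1 (me).
  → primary stress on syllable 1.
Suffixed `me.te:.spe:.to:.pe:.lab.gif.gi` (8 syllables):
  The word has 8 syllables; the first syllable is syllable 1 (me).
  → primary stress on syllable 1.

no: stays on 1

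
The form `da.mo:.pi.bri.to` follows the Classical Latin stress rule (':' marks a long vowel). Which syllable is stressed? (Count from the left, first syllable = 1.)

3

Classical Latin: stress the penult if heavy (long vowel or closed), else the antepenult.
Weights: 3 pi L, 4 bri L, 5 to L.
The penult (syllable 4, bri) is light, so stress falls on the antepenult (syllable 3, pi).
Stress on syllable 3: da.mo:.ˈpi.bri.to.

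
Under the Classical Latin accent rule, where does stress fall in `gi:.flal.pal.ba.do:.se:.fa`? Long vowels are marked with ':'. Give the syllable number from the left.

Classical Latin: stress the penult if heavy (long vowel or closed), else the antepenult.
Weights: 5 do: H, 6 se: H, 7 fa L.
The penult (syllable 6, se:) is heavy, so it takes stress.
Stress on syllable 6: gi:.flal.pal.ba.do:.ˈse:.fa.

6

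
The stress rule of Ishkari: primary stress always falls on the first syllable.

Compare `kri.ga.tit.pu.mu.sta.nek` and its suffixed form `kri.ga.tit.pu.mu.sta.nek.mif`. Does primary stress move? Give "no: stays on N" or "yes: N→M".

Base `kri.ga.tit.pu.mu.sta.nek` (7 syllables):
  The word has 7 syllables; the first syllable is syllable 1 (kri).
  → primary stress on syllable 1.
Suffixed `kri.ga.tit.pu.mu.sta.nek.mif` (8 syllables):
  The word has 8 syllables; the first syllable is syllable 1 (kri).
  → primary stress on syllable 1.

no: stays on 1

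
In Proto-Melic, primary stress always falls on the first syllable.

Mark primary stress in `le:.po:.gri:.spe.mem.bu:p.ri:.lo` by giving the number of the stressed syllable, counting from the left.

1

The word has 8 syllables; the first syllable is syllable 1 (le:).
Primary stress: syllable 1 → ˈle:.po:.gri:.spe.mem.bu:p.ri:.lo.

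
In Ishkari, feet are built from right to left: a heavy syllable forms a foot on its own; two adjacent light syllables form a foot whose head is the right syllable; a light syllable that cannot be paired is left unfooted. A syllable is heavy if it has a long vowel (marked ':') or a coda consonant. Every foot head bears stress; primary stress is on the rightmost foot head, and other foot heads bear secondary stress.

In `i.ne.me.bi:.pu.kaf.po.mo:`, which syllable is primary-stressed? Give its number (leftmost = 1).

Weights: 1 i L, 2 ne L, 3 me L, 4 bi: H, 5 pu L, 6 kaf H, 7 po L, 8 mo: H.
Parse right to left (heavy = foot alone; LL = one foot; stranded L unfooted): i (ne.ˈme) (ˈbi:) pu (ˈkaf) po (ˈmo:).
Foot heads: 3, 4, 6, 8.
Primary stress on the rightmost head = syllable 8.
Primary stress: syllable 8 → i.ne.me.bi:.pu.kaf.po.ˈmo:.

8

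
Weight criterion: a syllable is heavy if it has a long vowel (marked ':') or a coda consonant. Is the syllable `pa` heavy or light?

`pa`: short vowel, open (no coda). Short vowel, open → light.

light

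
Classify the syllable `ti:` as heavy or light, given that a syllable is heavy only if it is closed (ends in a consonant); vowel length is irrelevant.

`ti:`: long vowel, open (no coda). Open (no coda) → light.

light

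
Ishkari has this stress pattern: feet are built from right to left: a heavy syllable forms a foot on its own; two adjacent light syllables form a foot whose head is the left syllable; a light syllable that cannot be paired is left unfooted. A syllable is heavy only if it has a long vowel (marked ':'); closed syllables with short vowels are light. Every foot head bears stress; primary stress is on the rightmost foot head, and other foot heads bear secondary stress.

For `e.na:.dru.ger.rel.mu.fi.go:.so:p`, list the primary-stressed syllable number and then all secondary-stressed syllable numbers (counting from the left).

Weights: 1 e L, 2 na: H, 3 dru L, 4 ger L, 5 rel L, 6 mu L, 7 fi L, 8 go: H, 9 so:p H.
Parse right to left (heavy = foot alone; LL = one foot; stranded L unfooted): e (ˈna:) dru (ˈger.rel) (ˈmu.fi) (ˈgo:) (ˈso:p).
Foot heads: 2, 4, 6, 8, 9.
Primary stress on the rightmost head = syllable 9.
Secondary stress on 2, 4, 6, 8: e.ˌna:.dru.ˌger.rel.ˌmu.fi.ˌgo:.ˈso:p.

primary 9, secondary 2, 4, 6, 8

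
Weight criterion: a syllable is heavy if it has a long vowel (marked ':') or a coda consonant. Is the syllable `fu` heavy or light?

`fu`: short vowel, open (no coda). Short vowel, open → light.

light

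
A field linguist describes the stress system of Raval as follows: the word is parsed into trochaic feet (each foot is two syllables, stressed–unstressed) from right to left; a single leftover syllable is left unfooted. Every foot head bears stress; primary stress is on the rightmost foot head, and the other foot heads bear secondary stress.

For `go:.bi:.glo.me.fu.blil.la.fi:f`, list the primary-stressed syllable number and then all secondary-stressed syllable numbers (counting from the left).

Parse right to left into trochaic (ˈσσ) feet: (ˈgo:.bi:) (ˈglo.me) (ˈfu.blil) (ˈla.fi:f).
Foot heads (stressed positions): 1, 3, 5, 7.
End Rule Rightmost: primary stress on the rightmost head = syllable 7.
Secondary stress on 1, 3, 5: ˌgo:.bi:.ˌglo.me.ˌfu.blil.ˈla.fi:f.

primary 7, secondary 1, 3, 5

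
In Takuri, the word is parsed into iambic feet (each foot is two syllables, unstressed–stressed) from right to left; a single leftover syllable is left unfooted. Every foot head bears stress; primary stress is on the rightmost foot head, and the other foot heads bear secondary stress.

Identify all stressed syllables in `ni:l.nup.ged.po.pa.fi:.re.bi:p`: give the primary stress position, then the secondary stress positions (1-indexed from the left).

primary 8, secondary 2, 4, 6

Parse right to left into iambic (σˈσ) feet: (ni:l.ˈnup) (ged.ˈpo) (pa.ˈfi:) (re.ˈbi:p).
Foot heads (stressed positions): 2, 4, 6, 8.
End Rule Rightmost: primary stress on the rightmost head = syllable 8.
Secondary stress on 2, 4, 6: ni:l.ˌnup.ged.ˌpo.pa.ˌfi:.re.ˈbi:p.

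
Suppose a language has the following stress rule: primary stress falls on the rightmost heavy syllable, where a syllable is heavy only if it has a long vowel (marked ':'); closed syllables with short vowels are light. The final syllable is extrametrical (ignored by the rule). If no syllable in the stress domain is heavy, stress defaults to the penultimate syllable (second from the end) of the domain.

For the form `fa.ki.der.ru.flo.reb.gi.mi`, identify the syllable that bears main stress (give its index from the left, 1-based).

6

The final syllable (8, mi) is extrametrical; the stress domain is syllables 1–7.
Weights: 1 fa L, 2 ki L, 3 der L, 4 ru L, 5 flo L, 6 reb L, 7 gi L.
No heavy syllable in the domain; default to the penultimate syllable (second from the end) of the domain = syllable 6.
Primary stress: syllable 6 → fa.ki.der.ru.flo.ˈreb.gi.mi.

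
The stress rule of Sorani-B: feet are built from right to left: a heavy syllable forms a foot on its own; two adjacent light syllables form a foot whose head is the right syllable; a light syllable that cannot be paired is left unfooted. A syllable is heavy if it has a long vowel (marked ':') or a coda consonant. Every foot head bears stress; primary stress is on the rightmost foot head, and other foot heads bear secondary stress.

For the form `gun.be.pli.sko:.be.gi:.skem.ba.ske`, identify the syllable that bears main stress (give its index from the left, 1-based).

9

Weights: 1 gun H, 2 be L, 3 pli L, 4 sko: H, 5 be L, 6 gi: H, 7 skem H, 8 ba L, 9 ske L.
Parse right to left (heavy = foot alone; LL = one foot; stranded L unfooted): (ˈgun) (be.ˈpli) (ˈsko:) be (ˈgi:) (ˈskem) (ba.ˈske).
Foot heads: 1, 3, 4, 6, 7, 9.
Primary stress on the rightmost head = syllable 9.
Primary stress: syllable 9 → gun.be.pli.sko:.be.gi:.skem.ba.ˈske.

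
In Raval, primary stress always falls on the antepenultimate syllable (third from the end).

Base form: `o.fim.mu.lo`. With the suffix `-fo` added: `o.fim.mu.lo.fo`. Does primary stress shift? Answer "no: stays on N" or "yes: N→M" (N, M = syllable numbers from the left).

Base `o.fim.mu.lo` (4 syllables):
  The word has 4 syllables; the antepenultimate syllable (third from the end) is syllable 2 (fim).
  → primary stress on syllable 2.
Suffixed `o.fim.mu.lo.fo` (5 syllables):
  The word has 5 syllables; the antepenultimate syllable (third from the end) is syllable 3 (mu).
  → primary stress on syllable 3.

yes: 2→3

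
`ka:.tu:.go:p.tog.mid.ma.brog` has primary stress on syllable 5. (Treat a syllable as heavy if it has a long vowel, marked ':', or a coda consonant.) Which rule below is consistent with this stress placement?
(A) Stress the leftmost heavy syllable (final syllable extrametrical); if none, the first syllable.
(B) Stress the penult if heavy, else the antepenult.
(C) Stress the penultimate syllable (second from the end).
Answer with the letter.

B

Rule A → syllable 1 (observed: 5).
Rule B → syllable 5 ✓.
Rule C → syllable 6 (observed: 5).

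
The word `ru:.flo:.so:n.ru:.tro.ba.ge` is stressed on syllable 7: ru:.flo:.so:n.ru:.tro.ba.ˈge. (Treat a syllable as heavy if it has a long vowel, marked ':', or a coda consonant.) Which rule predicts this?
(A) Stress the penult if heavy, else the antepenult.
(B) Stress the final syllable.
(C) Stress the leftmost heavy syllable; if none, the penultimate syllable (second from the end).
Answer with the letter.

B

Rule A → syllable 5 (observed: 7).
Rule B → syllable 7 ✓.
Rule C → syllable 1 (observed: 7).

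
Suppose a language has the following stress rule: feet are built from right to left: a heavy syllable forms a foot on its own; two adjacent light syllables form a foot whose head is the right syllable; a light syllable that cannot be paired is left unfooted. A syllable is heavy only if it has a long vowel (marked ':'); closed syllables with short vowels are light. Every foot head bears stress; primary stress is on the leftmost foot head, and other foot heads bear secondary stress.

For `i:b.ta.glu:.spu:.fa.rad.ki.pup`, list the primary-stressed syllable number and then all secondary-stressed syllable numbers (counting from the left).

Weights: 1 i:b H, 2 ta L, 3 glu: H, 4 spu: H, 5 fa L, 6 rad L, 7 ki L, 8 pup L.
Parse right to left (heavy = foot alone; LL = one foot; stranded L unfooted): (ˈi:b) ta (ˈglu:) (ˈspu:) (fa.ˈrad) (ki.ˈpup).
Foot heads: 1, 3, 4, 6, 8.
Primary stress on the leftmost head = syllable 1.
Secondary stress on 3, 4, 6, 8: ˈi:b.ta.ˌglu:.ˌspu:.fa.ˌrad.ki.ˌpup.

primary 1, secondary 3, 4, 6, 8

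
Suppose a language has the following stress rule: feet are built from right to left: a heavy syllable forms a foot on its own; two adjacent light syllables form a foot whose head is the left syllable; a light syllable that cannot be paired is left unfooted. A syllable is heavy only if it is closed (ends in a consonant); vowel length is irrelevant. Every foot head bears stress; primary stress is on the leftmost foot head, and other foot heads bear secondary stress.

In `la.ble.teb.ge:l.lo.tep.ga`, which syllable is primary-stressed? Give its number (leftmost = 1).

Weights: 1 la L, 2 ble L, 3 teb H, 4 ge:l H, 5 lo L, 6 tep H, 7 ga L.
Parse right to left (heavy = foot alone; LL = one foot; stranded L unfooted): (ˈla.ble) (ˈteb) (ˈge:l) lo (ˈtep) ga.
Foot heads: 1, 3, 4, 6.
Primary stress on the leftmost head = syllable 1.
Primary stress: syllable 1 → ˈla.ble.teb.ge:l.lo.tep.ga.

1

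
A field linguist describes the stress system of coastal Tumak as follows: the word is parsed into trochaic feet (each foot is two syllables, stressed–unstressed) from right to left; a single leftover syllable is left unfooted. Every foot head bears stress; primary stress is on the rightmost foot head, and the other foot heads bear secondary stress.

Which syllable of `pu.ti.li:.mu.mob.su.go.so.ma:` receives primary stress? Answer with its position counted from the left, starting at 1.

8

Parse right to left into trochaic (ˈσσ) feet: pu (ˈti.li:) (ˈmu.mob) (ˈsu.go) (ˈso.ma:). Syllable 1 is left unfooted.
Foot heads (stressed positions): 2, 4, 6, 8.
End Rule Rightmost: primary stress on the rightmost head = syllable 8.
Primary stress: syllable 8 → pu.ti.li:.mu.mob.su.go.ˈso.ma:.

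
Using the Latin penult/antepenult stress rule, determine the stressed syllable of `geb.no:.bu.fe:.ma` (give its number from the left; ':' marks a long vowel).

4

Classical Latin: stress the penult if heavy (long vowel or closed), else the antepenult.
Weights: 3 bu L, 4 fe: H, 5 ma L.
The penult (syllable 4, fe:) is heavy, so it takes stress.
Stress on syllable 4: geb.no:.bu.ˈfe:.ma.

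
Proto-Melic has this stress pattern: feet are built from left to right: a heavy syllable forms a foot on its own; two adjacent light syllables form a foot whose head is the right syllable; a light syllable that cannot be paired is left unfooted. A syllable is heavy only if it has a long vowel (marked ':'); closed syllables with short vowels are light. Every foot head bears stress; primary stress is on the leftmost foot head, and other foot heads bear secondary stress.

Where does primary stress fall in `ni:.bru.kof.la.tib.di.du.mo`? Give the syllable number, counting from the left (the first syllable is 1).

Weights: 1 ni: H, 2 bru L, 3 kof L, 4 la L, 5 tib L, 6 di L, 7 du L, 8 mo L.
Parse left to right (heavy = foot alone; LL = one foot; stranded L unfooted): (ˈni:) (bru.ˈkof) (la.ˈtib) (di.ˈdu) mo.
Foot heads: 1, 3, 5, 7.
Primary stress on the leftmost head = syllable 1.
Primary stress: syllable 1 → ˈni:.bru.kof.la.tib.di.du.mo.

1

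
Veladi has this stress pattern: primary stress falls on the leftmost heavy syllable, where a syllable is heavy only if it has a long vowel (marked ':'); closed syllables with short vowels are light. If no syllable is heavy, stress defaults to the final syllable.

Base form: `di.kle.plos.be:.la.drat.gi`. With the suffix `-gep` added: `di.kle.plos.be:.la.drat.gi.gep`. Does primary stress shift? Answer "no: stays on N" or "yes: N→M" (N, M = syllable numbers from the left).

Base `di.kle.plos.be:.la.drat.gi` (7 syllables):
  Weights: 1 di L, 2 kle L, 3 plos L, 4 be: H, 5 la L, 6 drat L, 7 gi L.
  Heavy syllables in the domain: 4. The leftmost is syllable 4 (be:).
  → primary stress on syllable 4.
Suffixed `di.kle.plos.be:.la.drat.gi.gep` (8 syllables):
  Weights: 1 di L, 2 kle L, 3 plos L, 4 be: H, 5 la L, 6 drat L, 7 gi L, 8 gep L.
  Heavy syllables in the domain: 4. The leftmost is syllable 4 (be:).
  → primary stress on syllable 4.

no: stays on 4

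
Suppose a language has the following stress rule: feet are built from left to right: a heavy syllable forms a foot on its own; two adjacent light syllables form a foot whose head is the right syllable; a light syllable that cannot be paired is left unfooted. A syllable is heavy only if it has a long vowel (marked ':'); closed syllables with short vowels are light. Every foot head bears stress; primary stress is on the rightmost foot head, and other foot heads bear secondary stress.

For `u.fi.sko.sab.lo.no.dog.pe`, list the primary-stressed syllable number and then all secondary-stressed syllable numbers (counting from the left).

primary 8, secondary 2, 4, 6

Weights: 1 u L, 2 fi L, 3 sko L, 4 sab L, 5 lo L, 6 no L, 7 dog L, 8 pe L.
Parse left to right (heavy = foot alone; LL = one foot; stranded L unfooted): (u.ˈfi) (sko.ˈsab) (lo.ˈno) (dog.ˈpe).
Foot heads: 2, 4, 6, 8.
Primary stress on the rightmost head = syllable 8.
Secondary stress on 2, 4, 6: u.ˌfi.sko.ˌsab.lo.ˌno.dog.ˈpe.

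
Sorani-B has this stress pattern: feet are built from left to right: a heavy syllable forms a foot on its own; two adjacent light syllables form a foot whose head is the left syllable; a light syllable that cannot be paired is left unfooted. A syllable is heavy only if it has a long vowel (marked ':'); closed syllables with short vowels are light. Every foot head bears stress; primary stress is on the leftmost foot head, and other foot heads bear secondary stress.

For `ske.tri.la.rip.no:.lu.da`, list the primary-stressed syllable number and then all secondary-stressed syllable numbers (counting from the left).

Weights: 1 ske L, 2 tri L, 3 la L, 4 rip L, 5 no: H, 6 lu L, 7 da L.
Parse left to right (heavy = foot alone; LL = one foot; stranded L unfooted): (ˈske.tri) (ˈla.rip) (ˈno:) (ˈlu.da).
Foot heads: 1, 3, 5, 6.
Primary stress on the leftmost head = syllable 1.
Secondary stress on 3, 5, 6: ˈske.tri.ˌla.rip.ˌno:.ˌlu.da.

primary 1, secondary 3, 5, 6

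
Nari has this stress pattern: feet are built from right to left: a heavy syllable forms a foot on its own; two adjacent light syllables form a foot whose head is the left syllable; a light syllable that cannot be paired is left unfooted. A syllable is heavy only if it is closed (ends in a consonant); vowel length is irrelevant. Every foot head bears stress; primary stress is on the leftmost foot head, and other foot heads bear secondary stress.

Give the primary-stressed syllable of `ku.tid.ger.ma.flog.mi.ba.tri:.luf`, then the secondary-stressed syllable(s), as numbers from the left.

primary 2, secondary 3, 5, 7, 9

Weights: 1 ku L, 2 tid H, 3 ger H, 4 ma L, 5 flog H, 6 mi L, 7 ba L, 8 tri: L, 9 luf H.
Parse right to left (heavy = foot alone; LL = one foot; stranded L unfooted): ku (ˈtid) (ˈger) ma (ˈflog) mi (ˈba.tri:) (ˈluf).
Foot heads: 2, 3, 5, 7, 9.
Primary stress on the leftmost head = syllable 2.
Secondary stress on 3, 5, 7, 9: ku.ˈtid.ˌger.ma.ˌflog.mi.ˌba.tri:.ˌluf.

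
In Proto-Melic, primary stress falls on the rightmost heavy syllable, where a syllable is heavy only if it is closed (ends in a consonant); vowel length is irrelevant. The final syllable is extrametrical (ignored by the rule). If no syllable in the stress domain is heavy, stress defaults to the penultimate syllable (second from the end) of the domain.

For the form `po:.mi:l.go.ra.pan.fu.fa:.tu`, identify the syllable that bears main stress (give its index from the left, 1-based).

The final syllable (8, tu) is extrametrical; the stress domain is syllables 1–7.
Weights: 1 po: L, 2 mi:l H, 3 go L, 4 ra L, 5 pan H, 6 fu L, 7 fa: L.
Heavy syllables in the domain: 2, 5. The rightmost is syllable 5 (pan).
Primary stress: syllable 5 → po:.mi:l.go.ra.ˈpan.fu.fa:.tu.

5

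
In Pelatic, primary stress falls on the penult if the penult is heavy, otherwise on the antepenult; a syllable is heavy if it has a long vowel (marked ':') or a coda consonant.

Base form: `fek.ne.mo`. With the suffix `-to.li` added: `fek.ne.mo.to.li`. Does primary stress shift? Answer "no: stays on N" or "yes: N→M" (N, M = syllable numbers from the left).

yes: 1→3

Base `fek.ne.mo` (3 syllables):
  Weights: 1 fek H, 2 ne L, 3 mo L.
  The penult (syllable 2, ne) is light, so stress falls on the antepenult (syllable 1, fek).
  → primary stress on syllable 1.
Suffixed `fek.ne.mo.to.li` (5 syllables):
  Weights: 3 mo L, 4 to L, 5 li L.
  The penult (syllable 4, to) is light, so stress falls on the antepenult (syllable 3, mo).
  → primary stress on syllable 3.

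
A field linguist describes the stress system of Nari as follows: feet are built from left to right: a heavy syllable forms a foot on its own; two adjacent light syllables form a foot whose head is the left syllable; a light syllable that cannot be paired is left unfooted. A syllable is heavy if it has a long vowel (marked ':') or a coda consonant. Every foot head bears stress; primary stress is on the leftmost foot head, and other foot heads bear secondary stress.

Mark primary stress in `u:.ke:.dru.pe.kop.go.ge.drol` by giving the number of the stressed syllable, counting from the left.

Weights: 1 u: H, 2 ke: H, 3 dru L, 4 pe L, 5 kop H, 6 go L, 7 ge L, 8 drol H.
Parse left to right (heavy = foot alone; LL = one foot; stranded L unfooted): (ˈu:) (ˈke:) (ˈdru.pe) (ˈkop) (ˈgo.ge) (ˈdrol).
Foot heads: 1, 2, 3, 5, 6, 8.
Primary stress on the leftmost head = syllable 1.
Primary stress: syllable 1 → ˈu:.ke:.dru.pe.kop.go.ge.drol.

1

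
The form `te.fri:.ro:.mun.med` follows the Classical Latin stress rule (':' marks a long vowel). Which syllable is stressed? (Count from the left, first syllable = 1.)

4

Classical Latin: stress the penult if heavy (long vowel or closed), else the antepenult.
Weights: 3 ro: H, 4 mun H, 5 med H.
The penult (syllable 4, mun) is heavy, so it takes stress.
Stress on syllable 4: te.fri:.ro:.ˈmun.med.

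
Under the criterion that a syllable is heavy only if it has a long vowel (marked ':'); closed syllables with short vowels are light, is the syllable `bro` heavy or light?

light

`bro`: short vowel, open (no coda). Short vowel → light.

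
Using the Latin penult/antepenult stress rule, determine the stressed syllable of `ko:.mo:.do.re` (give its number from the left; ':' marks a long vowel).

2

Classical Latin: stress the penult if heavy (long vowel or closed), else the antepenult.
Weights: 2 mo: H, 3 do L, 4 re L.
The penult (syllable 3, do) is light, so stress falls on the antepenult (syllable 2, mo:).
Stress on syllable 2: ko:.ˈmo:.do.re.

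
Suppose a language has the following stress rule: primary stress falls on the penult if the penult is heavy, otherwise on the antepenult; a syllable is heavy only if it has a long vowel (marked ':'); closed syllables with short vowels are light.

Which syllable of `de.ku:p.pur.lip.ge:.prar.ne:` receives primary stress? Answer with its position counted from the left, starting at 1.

5

Weights: 5 ge: H, 6 prar L, 7 ne: H.
The penult (syllable 6, prar) is light, so stress falls on the antepenult (syllable 5, ge:).
Primary stress: syllable 5 → de.ku:p.pur.lip.ˈge:.prar.ne:.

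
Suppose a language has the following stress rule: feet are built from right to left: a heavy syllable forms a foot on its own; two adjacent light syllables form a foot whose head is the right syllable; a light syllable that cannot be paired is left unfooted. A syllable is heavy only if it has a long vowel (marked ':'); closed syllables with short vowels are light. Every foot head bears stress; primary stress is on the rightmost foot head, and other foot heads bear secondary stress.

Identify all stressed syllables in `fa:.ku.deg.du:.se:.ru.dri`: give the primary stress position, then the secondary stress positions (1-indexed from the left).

Weights: 1 fa: H, 2 ku L, 3 deg L, 4 du: H, 5 se: H, 6 ru L, 7 dri L.
Parse right to left (heavy = foot alone; LL = one foot; stranded L unfooted): (ˈfa:) (ku.ˈdeg) (ˈdu:) (ˈse:) (ru.ˈdri).
Foot heads: 1, 3, 4, 5, 7.
Primary stress on the rightmost head = syllable 7.
Secondary stress on 1, 3, 4, 5: ˌfa:.ku.ˌdeg.ˌdu:.ˌse:.ru.ˈdri.

primary 7, secondary 1, 3, 4, 5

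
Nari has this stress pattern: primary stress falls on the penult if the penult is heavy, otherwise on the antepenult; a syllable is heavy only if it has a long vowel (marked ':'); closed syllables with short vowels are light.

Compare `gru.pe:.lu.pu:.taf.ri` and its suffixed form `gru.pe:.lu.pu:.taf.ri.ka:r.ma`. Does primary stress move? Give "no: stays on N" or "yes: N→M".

yes: 4→7

Base `gru.pe:.lu.pu:.taf.ri` (6 syllables):
  Weights: 4 pu: H, 5 taf L, 6 ri L.
  The penult (syllable 5, taf) is light, so stress falls on the antepenult (syllable 4, pu:).
  → primary stress on syllable 4.
Suffixed `gru.pe:.lu.pu:.taf.ri.ka:r.ma` (8 syllables):
  Weights: 6 ri L, 7 ka:r H, 8 ma L.
  The penult (syllable 7, ka:r) is heavy, so it takes stress.
  → primary stress on syllable 7.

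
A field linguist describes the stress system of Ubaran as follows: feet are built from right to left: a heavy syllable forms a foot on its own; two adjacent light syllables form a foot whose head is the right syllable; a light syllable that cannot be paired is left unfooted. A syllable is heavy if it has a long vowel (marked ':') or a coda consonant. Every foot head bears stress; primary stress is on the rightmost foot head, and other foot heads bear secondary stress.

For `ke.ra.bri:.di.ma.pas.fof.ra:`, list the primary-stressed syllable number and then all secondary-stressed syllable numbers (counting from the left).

primary 8, secondary 2, 3, 5, 6, 7

Weights: 1 ke L, 2 ra L, 3 bri: H, 4 di L, 5 ma L, 6 pas H, 7 fof H, 8 ra: H.
Parse right to left (heavy = foot alone; LL = one foot; stranded L unfooted): (ke.ˈra) (ˈbri:) (di.ˈma) (ˈpas) (ˈfof) (ˈra:).
Foot heads: 2, 3, 5, 6, 7, 8.
Primary stress on the rightmost head = syllable 8.
Secondary stress on 2, 3, 5, 6, 7: ke.ˌra.ˌbri:.di.ˌma.ˌpas.ˌfof.ˈra:.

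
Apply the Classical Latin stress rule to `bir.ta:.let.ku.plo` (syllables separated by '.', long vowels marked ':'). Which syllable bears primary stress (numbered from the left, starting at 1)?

3

Classical Latin: stress the penult if heavy (long vowel or closed), else the antepenult.
Weights: 3 let H, 4 ku L, 5 plo L.
The penult (syllable 4, ku) is light, so stress falls on the antepenult (syllable 3, let).
Stress on syllable 3: bir.ta:.ˈlet.ku.plo.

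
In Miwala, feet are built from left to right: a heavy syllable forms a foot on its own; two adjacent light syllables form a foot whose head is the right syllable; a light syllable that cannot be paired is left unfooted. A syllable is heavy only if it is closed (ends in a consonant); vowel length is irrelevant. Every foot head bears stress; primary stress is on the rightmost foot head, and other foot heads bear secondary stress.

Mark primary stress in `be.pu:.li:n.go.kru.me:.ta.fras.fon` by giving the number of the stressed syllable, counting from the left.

9

Weights: 1 be L, 2 pu: L, 3 li:n H, 4 go L, 5 kru L, 6 me: L, 7 ta L, 8 fras H, 9 fon H.
Parse left to right (heavy = foot alone; LL = one foot; stranded L unfooted): (be.ˈpu:) (ˈli:n) (go.ˈkru) (me:.ˈta) (ˈfras) (ˈfon).
Foot heads: 2, 3, 5, 7, 8, 9.
Primary stress on the rightmost head = syllable 9.
Primary stress: syllable 9 → be.pu:.li:n.go.kru.me:.ta.fras.ˈfon.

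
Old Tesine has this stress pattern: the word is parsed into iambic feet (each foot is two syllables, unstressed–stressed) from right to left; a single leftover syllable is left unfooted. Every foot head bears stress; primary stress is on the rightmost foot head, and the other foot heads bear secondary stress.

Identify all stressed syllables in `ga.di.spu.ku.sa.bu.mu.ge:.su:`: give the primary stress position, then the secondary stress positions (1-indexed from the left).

primary 9, secondary 3, 5, 7

Parse right to left into iambic (σˈσ) feet: ga (di.ˈspu) (ku.ˈsa) (bu.ˈmu) (ge:.ˈsu:). Syllable 1 is left unfooted.
Foot heads (stressed positions): 3, 5, 7, 9.
End Rule Rightmost: primary stress on the rightmost head = syllable 9.
Secondary stress on 3, 5, 7: ga.di.ˌspu.ku.ˌsa.bu.ˌmu.ge:.ˈsu:.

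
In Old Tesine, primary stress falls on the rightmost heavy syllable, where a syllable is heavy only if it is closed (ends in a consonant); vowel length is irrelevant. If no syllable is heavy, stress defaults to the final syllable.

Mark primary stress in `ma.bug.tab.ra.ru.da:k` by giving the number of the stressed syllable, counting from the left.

Weights: 1 ma L, 2 bug H, 3 tab H, 4 ra L, 5 ru L, 6 da:k H.
Heavy syllables in the domain: 2, 3, 6. The rightmost is syllable 6 (da:k).
Primary stress: syllable 6 → ma.bug.tab.ra.ru.ˈda:k.

6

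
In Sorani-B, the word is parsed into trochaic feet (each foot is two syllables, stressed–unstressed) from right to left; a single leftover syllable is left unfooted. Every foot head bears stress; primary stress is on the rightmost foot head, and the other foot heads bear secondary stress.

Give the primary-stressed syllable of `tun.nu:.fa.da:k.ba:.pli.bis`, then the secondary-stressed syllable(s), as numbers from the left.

primary 6, secondary 2, 4

Parse right to left into trochaic (ˈσσ) feet: tun (ˈnu:.fa) (ˈda:k.ba:) (ˈpli.bis). Syllable 1 is left unfooted.
Foot heads (stressed positions): 2, 4, 6.
End Rule Rightmost: primary stress on the rightmost head = syllable 6.
Secondary stress on 2, 4: tun.ˌnu:.fa.ˌda:k.ba:.ˈpli.bis.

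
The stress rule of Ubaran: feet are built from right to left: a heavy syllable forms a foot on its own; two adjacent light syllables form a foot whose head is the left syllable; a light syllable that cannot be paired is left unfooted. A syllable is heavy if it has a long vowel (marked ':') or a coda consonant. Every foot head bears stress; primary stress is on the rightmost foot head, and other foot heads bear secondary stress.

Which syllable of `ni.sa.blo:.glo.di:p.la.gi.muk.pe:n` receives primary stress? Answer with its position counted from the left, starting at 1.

9

Weights: 1 ni L, 2 sa L, 3 blo: H, 4 glo L, 5 di:p H, 6 la L, 7 gi L, 8 muk H, 9 pe:n H.
Parse right to left (heavy = foot alone; LL = one foot; stranded L unfooted): (ˈni.sa) (ˈblo:) glo (ˈdi:p) (ˈla.gi) (ˈmuk) (ˈpe:n).
Foot heads: 1, 3, 5, 6, 8, 9.
Primary stress on the rightmost head = syllable 9.
Primary stress: syllable 9 → ni.sa.blo:.glo.di:p.la.gi.muk.ˈpe:n.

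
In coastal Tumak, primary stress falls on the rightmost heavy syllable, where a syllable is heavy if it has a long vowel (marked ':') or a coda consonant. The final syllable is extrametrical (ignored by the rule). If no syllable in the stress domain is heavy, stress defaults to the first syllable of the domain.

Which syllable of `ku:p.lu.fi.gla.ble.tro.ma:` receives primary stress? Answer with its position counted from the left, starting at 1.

The final syllable (7, ma:) is extrametrical; the stress domain is syllables 1–6.
Weights: 1 ku:p H, 2 lu L, 3 fi L, 4 gla L, 5 ble L, 6 tro L.
Heavy syllables in the domain: 1. The rightmost is syllable 1 (ku:p).
Primary stress: syllable 1 → ˈku:p.lu.fi.gla.ble.tro.ma:.

1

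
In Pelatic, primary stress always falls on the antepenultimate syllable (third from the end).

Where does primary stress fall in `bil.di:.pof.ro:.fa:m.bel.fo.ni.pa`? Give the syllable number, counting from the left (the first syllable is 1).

7

The word has 9 syllables; the antepenultimate syllable (third from the end) is syllable 7 (fo).
Primary stress: syllable 7 → bil.di:.pof.ro:.fa:m.bel.ˈfo.ni.pa.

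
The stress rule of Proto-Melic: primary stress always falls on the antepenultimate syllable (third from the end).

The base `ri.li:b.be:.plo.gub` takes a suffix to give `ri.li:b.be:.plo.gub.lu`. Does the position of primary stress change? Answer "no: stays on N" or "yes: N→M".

Base `ri.li:b.be:.plo.gub` (5 syllables):
  The word has 5 syllables; the antepenultimate syllable (third from the end) is syllable 3 (be:).
  → primary stress on syllable 3.
Suffixed `ri.li:b.be:.plo.gub.lu` (6 syllables):
  The word has 6 syllables; the antepenultimate syllable (third from the end) is syllable 4 (plo).
  → primary stress on syllable 4.

yes: 3→4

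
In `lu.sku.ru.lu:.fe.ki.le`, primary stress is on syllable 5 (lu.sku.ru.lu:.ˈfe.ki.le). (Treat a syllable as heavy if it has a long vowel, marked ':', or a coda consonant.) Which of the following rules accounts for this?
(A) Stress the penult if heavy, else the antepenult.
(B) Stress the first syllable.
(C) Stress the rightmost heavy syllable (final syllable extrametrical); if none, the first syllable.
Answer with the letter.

A

Rule A → syllable 5 ✓.
Rule B → syllable 1 (observed: 5).
Rule C → syllable 4 (observed: 5).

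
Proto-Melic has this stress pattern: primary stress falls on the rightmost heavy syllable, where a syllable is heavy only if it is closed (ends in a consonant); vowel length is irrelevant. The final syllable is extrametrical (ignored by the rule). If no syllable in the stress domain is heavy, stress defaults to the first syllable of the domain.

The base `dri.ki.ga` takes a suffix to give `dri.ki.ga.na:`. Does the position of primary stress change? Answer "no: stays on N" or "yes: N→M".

no: stays on 1

Base `dri.ki.ga` (3 syllables):
  The final syllable (3, ga) is extrametrical; the stress domain is syllables 1–2.
  Weights: 1 dri L, 2 ki L.
  No heavy syllable in the domain; default to the first syllable of the domain = syllable 1.
  → primary stress on syllable 1.
Suffixed `dri.ki.ga.na:` (4 syllables):
  The final syllable (4, na:) is extrametrical; the stress domain is syllables 1–3.
  Weights: 1 dri L, 2 ki L, 3 ga L.
  No heavy syllable in the domain; default to the first syllable of the domain = syllable 1.
  → primary stress on syllable 1.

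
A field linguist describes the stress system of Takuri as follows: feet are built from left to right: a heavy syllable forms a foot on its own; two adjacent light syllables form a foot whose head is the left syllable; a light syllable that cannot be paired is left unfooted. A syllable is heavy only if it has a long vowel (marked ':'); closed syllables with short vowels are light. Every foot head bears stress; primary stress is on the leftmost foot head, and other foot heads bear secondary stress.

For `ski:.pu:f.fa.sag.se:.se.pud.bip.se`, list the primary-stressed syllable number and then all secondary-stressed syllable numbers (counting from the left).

primary 1, secondary 2, 3, 5, 6, 8

Weights: 1 ski: H, 2 pu:f H, 3 fa L, 4 sag L, 5 se: H, 6 se L, 7 pud L, 8 bip L, 9 se L.
Parse left to right (heavy = foot alone; LL = one foot; stranded L unfooted): (ˈski:) (ˈpu:f) (ˈfa.sag) (ˈse:) (ˈse.pud) (ˈbip.se).
Foot heads: 1, 2, 3, 5, 6, 8.
Primary stress on the leftmost head = syllable 1.
Secondary stress on 2, 3, 5, 6, 8: ˈski:.ˌpu:f.ˌfa.sag.ˌse:.ˌse.pud.ˌbip.se.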